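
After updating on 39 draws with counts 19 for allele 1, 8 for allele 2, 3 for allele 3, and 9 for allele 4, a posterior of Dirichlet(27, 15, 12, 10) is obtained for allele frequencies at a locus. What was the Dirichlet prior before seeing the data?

Dirichlet(8, 7, 9, 1)

For a Dirichlet(α) prior with multinomial counts c, the posterior is Dirichlet(α + c) componentwise.
Subtract each count from the matching posterior parameter: 27−19=8, 15−8=7, 12−3=9, 10−9=1.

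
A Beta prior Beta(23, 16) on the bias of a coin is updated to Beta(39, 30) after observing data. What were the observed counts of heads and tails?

A Beta(a, b) prior with s successes and f failures in binomial data gives a Beta(a+s, b+f) posterior.
So s = 39 − 23 = 16 and f = 30 − 16 = 14.

16 heads and 14 tails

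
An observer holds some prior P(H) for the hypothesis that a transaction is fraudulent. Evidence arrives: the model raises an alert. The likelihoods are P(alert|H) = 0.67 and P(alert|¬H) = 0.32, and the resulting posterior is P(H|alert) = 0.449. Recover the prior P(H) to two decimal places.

P(H) = 0.28

Bayes' rule in odds form gives O(H|E) = O(H)·[P(E|H)/P(E|¬H)], hence O(H) = O(H|E)/LR.
Posterior odds = 0.449/(1−0.449) = 0.8149. LR = 0.67/0.32 = 2.0938.
Prior odds = 0.8149/2.0938 = 0.3892, so P(H) = 0.3892/(1+0.3892) ≈ 0.28.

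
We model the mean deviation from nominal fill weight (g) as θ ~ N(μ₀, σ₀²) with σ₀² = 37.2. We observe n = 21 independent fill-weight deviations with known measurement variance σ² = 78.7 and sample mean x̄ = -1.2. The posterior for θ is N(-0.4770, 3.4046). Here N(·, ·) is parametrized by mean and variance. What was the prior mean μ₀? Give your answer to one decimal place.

The posterior mean is a precision-weighted average: μ_n = (τ₀μ₀ + τ_data·x̄)/(τ₀+τ_data), with τ₀=1/σ₀² and τ_data=n/σ².
Here τ₀ = 1/37.2 = 0.026882 and τ_data = 21/78.7 = 0.266836, so τ_n = 0.293718.
Rearranging for μ₀: μ₀ = (μ_n·τ_n − τ_data·x̄)/τ₀ = (-0.4770·0.293718 − 0.266836·-1.2) / 0.026882 = 0.180100/0.026882 ≈ 6.7.

μ₀ = 6.7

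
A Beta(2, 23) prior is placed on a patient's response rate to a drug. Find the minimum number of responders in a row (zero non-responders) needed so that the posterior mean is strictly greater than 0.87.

k = 152

After k responders and 0 non-responders the posterior is Beta(2+k, 23), with mean (2+k)/(2+23+k).
Set (2+k)/(25+k) > 0.87 and solve: k > (0.87·25 − 2)/(1 − 0.87) = 151.923.
The smallest integer exceeding 151.923 is 152, and checking k=152: (154)/(177) = 0.8701 > 0.87.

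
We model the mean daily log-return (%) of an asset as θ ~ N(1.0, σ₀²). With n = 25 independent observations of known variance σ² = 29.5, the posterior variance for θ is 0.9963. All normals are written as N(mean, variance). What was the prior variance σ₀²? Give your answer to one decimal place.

σ₀² = 6.4

Posterior precision equals prior precision plus data precision: 1/σ_n² = 1/σ₀² + n/σ².
So 1/σ₀² = 1/0.9963 − 25/29.5 = 1.003714 − 0.847458 = 0.156256.
Hence σ₀² = 1/0.156256 ≈ 6.4.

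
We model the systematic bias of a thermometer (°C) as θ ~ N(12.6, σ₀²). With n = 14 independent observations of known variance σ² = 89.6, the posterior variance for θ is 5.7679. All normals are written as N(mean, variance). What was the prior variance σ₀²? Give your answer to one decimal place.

For the Normal–Normal model with known σ², precisions add: τ_n = τ₀ + n/σ².
So 1/σ₀² = 1/5.7679 − 14/89.6 = 0.173373 − 0.156250 = 0.017123.
Hence σ₀² = 1/0.017123 ≈ 58.4.

σ₀² = 58.4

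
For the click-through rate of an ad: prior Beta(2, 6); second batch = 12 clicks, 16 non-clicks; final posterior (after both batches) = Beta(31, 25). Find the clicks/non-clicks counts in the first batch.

Sequential conjugate updates are equivalent to a single update on the pooled data, so total successes = posterior α − prior α and total failures = posterior β − prior β.
Total across both batches: 31−2=29 clicks, 25−6=19 non-clicks.
Subtract the second batch: 29−12=17 clicks and 19−16=3 non-clicks.

17 clicks and 3 non-clicks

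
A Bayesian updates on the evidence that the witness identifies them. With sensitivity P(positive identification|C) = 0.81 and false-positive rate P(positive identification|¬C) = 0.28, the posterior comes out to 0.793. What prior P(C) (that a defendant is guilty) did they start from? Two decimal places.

Bayes' rule in odds form gives O(C|E) = O(C)·[P(E|C)/P(E|¬C)], hence O(C) = O(C|E)/LR.
Posterior odds = 0.793/(1−0.793) = 3.8309. LR = 0.81/0.28 = 2.8929.
Prior odds = 3.8309/2.8929 = 1.3242, so P(C) = 1.3242/(1+1.3242) ≈ 0.57.

P(C) = 0.57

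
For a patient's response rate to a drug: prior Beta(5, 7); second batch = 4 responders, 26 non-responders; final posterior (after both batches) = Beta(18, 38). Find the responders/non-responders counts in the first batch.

Because Beta–binomial updating is additive in the counts, the combined data contributed (α_post−α_prior, β_post−β_prior) successes and failures.
Total across both batches: 18−5=13 responders, 38−7=31 non-responders.
Subtract the second batch: 13−4=9 responders and 31−26=5 non-responders.

9 responders and 5 non-responders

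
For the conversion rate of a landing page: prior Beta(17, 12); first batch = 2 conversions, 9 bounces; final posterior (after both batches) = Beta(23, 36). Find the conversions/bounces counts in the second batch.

Sequential conjugate updates are equivalent to a single update on the pooled data, so total successes = posterior α − prior α and total failures = posterior β − prior β.
Total across both batches: 23−17=6 conversions, 36−12=24 bounces.
Subtract the first batch: 6−2=4 conversions and 24−9=15 bounces.

4 conversions and 15 bounces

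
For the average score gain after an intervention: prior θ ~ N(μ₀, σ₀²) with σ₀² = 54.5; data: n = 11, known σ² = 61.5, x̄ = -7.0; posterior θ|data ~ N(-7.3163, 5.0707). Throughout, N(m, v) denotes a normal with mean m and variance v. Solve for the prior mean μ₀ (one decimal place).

The posterior mean is a precision-weighted average: μ_n = (τ₀μ₀ + τ_data·x̄)/(τ₀+τ_data), with τ₀=1/σ₀² and τ_data=n/σ².
Here τ₀ = 1/54.5 = 0.018349 and τ_data = 11/61.5 = 0.178862, so τ_n = 0.197211.
Rearranging for μ₀: μ₀ = (μ_n·τ_n − τ_data·x̄)/τ₀ = (-7.3163·0.197211 − 0.178862·-7.0) / 0.018349 = -0.190821/0.018349 ≈ -10.4.

μ₀ = -10.4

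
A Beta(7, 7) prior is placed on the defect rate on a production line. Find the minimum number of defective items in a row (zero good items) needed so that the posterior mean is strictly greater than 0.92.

After k defective items and 0 good items the posterior is Beta(7+k, 7), with mean (7+k)/(7+7+k).
Set (7+k)/(14+k) > 0.92 and solve: k > (0.92·14 − 7)/(1 − 0.92) = 73.500.
The smallest integer exceeding 73.500 is 74, and checking k=74: (81)/(88) = 0.9205 > 0.92.

k = 74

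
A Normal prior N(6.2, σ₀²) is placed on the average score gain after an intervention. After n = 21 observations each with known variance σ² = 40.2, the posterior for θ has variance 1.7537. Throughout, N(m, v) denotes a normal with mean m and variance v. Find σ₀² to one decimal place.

For the Normal–Normal model with known σ², precisions add: τ_n = τ₀ + n/σ².
So 1/σ₀² = 1/1.7537 − 21/40.2 = 0.570223 − 0.522388 = 0.047835.
Hence σ₀² = 1/0.047835 ≈ 20.9.

σ₀² = 20.9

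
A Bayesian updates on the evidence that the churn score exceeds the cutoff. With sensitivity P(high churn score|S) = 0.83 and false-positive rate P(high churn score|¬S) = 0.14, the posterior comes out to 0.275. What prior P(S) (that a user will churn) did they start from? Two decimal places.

P(S) = 0.06

Bayes' rule in odds form gives O(S|E) = O(S)·[P(E|S)/P(E|¬S)], hence O(S) = O(S|E)/LR.
Posterior odds = 0.275/(1−0.275) = 0.3793. LR = 0.83/0.14 = 5.9286.
Prior odds = 0.3793/5.9286 = 0.0640, so P(S) = 0.0640/(1+0.0640) ≈ 0.06.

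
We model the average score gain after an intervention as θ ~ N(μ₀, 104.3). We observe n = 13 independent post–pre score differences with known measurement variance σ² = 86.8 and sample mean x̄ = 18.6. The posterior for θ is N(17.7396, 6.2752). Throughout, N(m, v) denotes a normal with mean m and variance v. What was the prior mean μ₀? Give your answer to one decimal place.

With known observation variance, the Normal–Normal posterior has precision τ_n = τ₀ + n/σ² and mean μ_n = (τ₀μ₀ + (n/σ²)x̄)/τ_n.
Here τ₀ = 1/104.3 = 0.009588 and τ_data = 13/86.8 = 0.149770, so τ_n = 0.159358.
Rearranging for μ₀: μ₀ = (μ_n·τ_n − τ_data·x̄)/τ₀ = (17.7396·0.159358 − 0.149770·18.6) / 0.009588 = 0.041225/0.009588 ≈ 4.3.

μ₀ = 4.3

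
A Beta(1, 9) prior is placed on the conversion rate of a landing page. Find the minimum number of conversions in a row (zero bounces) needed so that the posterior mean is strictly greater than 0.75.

k = 27

After k conversions and 0 bounces the posterior is Beta(1+k, 9), with mean (1+k)/(1+9+k).
Set (1+k)/(10+k) > 0.75 and solve: k > (0.75·10 − 1)/(1 − 0.75) = 26.000.
The smallest integer exceeding 26.000 is 27.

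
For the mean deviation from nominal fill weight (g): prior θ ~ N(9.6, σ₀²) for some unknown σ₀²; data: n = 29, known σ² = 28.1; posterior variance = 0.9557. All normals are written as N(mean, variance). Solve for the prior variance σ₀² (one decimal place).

σ₀² = 69.8

Posterior precision equals prior precision plus data precision: 1/σ_n² = 1/σ₀² + n/σ².
So 1/σ₀² = 1/0.9557 − 29/28.1 = 1.046353 − 1.032028 = 0.014325.
Hence σ₀² = 1/0.014325 ≈ 69.8.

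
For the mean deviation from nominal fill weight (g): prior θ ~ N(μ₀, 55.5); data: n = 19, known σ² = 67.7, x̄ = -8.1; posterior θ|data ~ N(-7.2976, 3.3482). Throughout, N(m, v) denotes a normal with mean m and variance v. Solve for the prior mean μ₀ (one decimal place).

μ₀ = 5.2

The posterior mean is a precision-weighted average: μ_n = (τ₀μ₀ + τ_data·x̄)/(τ₀+τ_data), with τ₀=1/σ₀² and τ_data=n/σ².
Here τ₀ = 1/55.5 = 0.018018 and τ_data = 19/67.7 = 0.280650, so τ_n = 0.298668.
Rearranging for μ₀: μ₀ = (μ_n·τ_n − τ_data·x̄)/τ₀ = (-7.2976·0.298668 − 0.280650·-8.1) / 0.018018 = 0.093705/0.018018 ≈ 5.2.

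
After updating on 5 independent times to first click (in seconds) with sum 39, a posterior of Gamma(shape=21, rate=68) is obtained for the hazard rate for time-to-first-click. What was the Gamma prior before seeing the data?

Gamma–exponential conjugacy: posterior shape = α + n, posterior rate = β + Σtᵢ.
So α = 21 − 5 = 16 and β = 68 − 39 = 29.

Gamma(shape=16, rate=29)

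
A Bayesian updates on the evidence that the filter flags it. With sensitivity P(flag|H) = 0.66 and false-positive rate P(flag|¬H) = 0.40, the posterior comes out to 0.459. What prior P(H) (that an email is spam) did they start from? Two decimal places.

In odds form, posterior odds = prior odds × likelihood ratio, so prior odds = posterior odds ÷ LR.
Posterior odds = 0.459/(1−0.459) = 0.8484. LR = 0.66/0.40 = 1.6500.
Prior odds = 0.8484/1.6500 = 0.5142, so P(H) = 0.5142/(1+0.5142) ≈ 0.34.

P(H) = 0.34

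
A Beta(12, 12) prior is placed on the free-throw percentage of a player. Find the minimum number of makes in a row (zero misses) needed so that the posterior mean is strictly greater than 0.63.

k = 9

After k makes and 0 misses the posterior is Beta(12+k, 12), with mean (12+k)/(12+12+k).
Set (12+k)/(24+k) > 0.63 and solve: k > (0.63·24 − 12)/(1 − 0.63) = 8.432.
The smallest integer exceeding 8.432 is 9, and checking k=9: (21)/(33) = 0.6364 > 0.63.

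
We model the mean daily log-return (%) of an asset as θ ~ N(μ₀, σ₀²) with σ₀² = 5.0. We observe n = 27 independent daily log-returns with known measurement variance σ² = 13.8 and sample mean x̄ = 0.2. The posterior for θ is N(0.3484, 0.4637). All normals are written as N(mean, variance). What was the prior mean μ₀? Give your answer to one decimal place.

μ₀ = 1.8

With known observation variance, the Normal–Normal posterior has precision τ_n = τ₀ + n/σ² and mean μ_n = (τ₀μ₀ + (n/σ²)x̄)/τ_n.
Here τ₀ = 1/5.0 = 0.200000 and τ_data = 27/13.8 = 1.956522, so τ_n = 2.156522.
Rearranging for μ₀: μ₀ = (μ_n·τ_n − τ_data·x̄)/τ₀ = (0.3484·2.156522 − 1.956522·0.2) / 0.200000 = 0.360028/0.200000 ≈ 1.8.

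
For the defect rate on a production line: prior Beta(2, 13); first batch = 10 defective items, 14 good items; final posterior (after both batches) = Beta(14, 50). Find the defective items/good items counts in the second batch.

Sequential conjugate updates are equivalent to a single update on the pooled data, so total successes = posterior α − prior α and total failures = posterior β − prior β.
Total across both batches: 14−2=12 defective items, 50−13=37 good items.
Subtract the first batch: 12−10=2 defective items and 37−14=23 good items.

2 defective items and 23 good items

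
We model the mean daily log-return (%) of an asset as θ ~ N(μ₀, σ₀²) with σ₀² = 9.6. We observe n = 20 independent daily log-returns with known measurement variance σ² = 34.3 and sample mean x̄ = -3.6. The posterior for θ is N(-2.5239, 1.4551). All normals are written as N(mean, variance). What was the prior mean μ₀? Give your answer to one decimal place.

With known observation variance, the Normal–Normal posterior has precision τ_n = τ₀ + n/σ² and mean μ_n = (τ₀μ₀ + (n/σ²)x̄)/τ_n.
Here τ₀ = 1/9.6 = 0.104167 and τ_data = 20/34.3 = 0.583090, so τ_n = 0.687257.
Rearranging for μ₀: μ₀ = (μ_n·τ_n − τ_data·x̄)/τ₀ = (-2.5239·0.687257 − 0.583090·-3.6) / 0.104167 = 0.364556/0.104167 ≈ 3.5.

μ₀ = 3.5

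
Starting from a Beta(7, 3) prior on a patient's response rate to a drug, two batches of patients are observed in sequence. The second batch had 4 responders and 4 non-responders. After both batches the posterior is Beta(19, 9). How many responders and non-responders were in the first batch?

8 responders and 2 non-responders

Because Beta–binomial updating is additive in the counts, the combined data contributed (α_post−α_prior, β_post−β_prior) successes and failures.
Total across both batches: 19−7=12 responders, 9−3=6 non-responders.
Subtract the second batch: 12−4=8 responders and 6−4=2 non-responders.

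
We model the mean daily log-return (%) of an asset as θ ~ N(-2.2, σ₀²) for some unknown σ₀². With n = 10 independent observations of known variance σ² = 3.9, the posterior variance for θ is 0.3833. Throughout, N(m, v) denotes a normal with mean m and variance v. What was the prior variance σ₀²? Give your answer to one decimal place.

Posterior precision equals prior precision plus data precision: 1/σ_n² = 1/σ₀² + n/σ².
So 1/σ₀² = 1/0.3833 − 10/3.9 = 2.608923 − 2.564103 = 0.044820.
Hence σ₀² = 1/0.044820 ≈ 22.3.

σ₀² = 22.3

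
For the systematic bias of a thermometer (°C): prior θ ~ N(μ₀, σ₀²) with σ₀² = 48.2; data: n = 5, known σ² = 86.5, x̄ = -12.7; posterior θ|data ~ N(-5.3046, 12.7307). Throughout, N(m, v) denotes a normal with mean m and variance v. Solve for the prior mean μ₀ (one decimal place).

With known observation variance, the Normal–Normal posterior has precision τ_n = τ₀ + n/σ² and mean μ_n = (τ₀μ₀ + (n/σ²)x̄)/τ_n.
Here τ₀ = 1/48.2 = 0.020747 and τ_data = 5/86.5 = 0.057803, so τ_n = 0.078550.
Rearranging for μ₀: μ₀ = (μ_n·τ_n − τ_data·x̄)/τ₀ = (-5.3046·0.078550 − 0.057803·-12.7) / 0.020747 = 0.317422/0.020747 ≈ 15.3.

μ₀ = 15.3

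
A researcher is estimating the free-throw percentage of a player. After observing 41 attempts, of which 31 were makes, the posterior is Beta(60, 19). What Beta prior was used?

A Beta(a, b) prior with s successes and f failures in binomial data gives a Beta(a+s, b+f) posterior.
So a = 60 − 31 = 29 and b = 19 − 10 = 9.

Beta(29, 9)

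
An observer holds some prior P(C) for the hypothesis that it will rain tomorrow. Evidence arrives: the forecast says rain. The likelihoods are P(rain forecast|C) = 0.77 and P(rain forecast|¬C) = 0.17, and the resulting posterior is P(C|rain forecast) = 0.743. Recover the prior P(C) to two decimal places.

In odds form, posterior odds = prior odds × likelihood ratio, so prior odds = posterior odds ÷ LR.
Posterior odds = 0.743/(1−0.743) = 2.8911. LR = 0.77/0.17 = 4.5294.
Prior odds = 2.8911/4.5294 = 0.6383, so P(C) = 0.6383/(1+0.6383) ≈ 0.39.

P(C) = 0.39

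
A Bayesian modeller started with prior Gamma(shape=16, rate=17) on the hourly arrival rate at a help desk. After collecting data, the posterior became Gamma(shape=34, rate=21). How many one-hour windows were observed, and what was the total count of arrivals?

A Gamma(α, β) prior (rate parametrization) on a Poisson rate with n observations summing to S gives posterior Gamma(α+S, β+n).
Matching: Σxᵢ = 34 − 16 = 18 and n = 21 − 17 = 4.

n = 4 one-hour windows with total 18 arrivals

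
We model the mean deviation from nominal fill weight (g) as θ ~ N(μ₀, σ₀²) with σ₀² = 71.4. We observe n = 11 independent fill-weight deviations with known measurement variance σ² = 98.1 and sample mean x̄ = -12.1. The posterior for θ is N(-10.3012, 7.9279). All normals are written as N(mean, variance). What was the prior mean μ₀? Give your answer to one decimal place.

μ₀ = 4.1

The posterior mean is a precision-weighted average: μ_n = (τ₀μ₀ + τ_data·x̄)/(τ₀+τ_data), with τ₀=1/σ₀² and τ_data=n/σ².
Here τ₀ = 1/71.4 = 0.014006 and τ_data = 11/98.1 = 0.112130, so τ_n = 0.126136.
Rearranging for μ₀: μ₀ = (μ_n·τ_n − τ_data·x̄)/τ₀ = (-10.3012·0.126136 − 0.112130·-12.1) / 0.014006 = 0.057421/0.014006 ≈ 4.1.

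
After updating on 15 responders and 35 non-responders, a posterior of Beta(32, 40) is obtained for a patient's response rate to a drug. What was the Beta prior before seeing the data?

A Beta(a, b) prior with s successes and f failures in binomial data gives a Beta(a+s, b+f) posterior.
So a = 32 − 15 = 17 and b = 40 − 35 = 5.

Beta(17, 5)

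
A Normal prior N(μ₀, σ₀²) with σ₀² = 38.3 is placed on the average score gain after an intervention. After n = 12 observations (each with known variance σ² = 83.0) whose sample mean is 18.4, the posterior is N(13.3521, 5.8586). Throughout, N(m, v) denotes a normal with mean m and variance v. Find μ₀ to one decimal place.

With known observation variance, the Normal–Normal posterior has precision τ_n = τ₀ + n/σ² and mean μ_n = (τ₀μ₀ + (n/σ²)x̄)/τ_n.
Here τ₀ = 1/38.3 = 0.026110 and τ_data = 12/83.0 = 0.144578, so τ_n = 0.170688.
Rearranging for μ₀: μ₀ = (μ_n·τ_n − τ_data·x̄)/τ₀ = (13.3521·0.170688 − 0.144578·18.4) / 0.026110 = -0.381192/0.026110 ≈ -14.6.

μ₀ = -14.6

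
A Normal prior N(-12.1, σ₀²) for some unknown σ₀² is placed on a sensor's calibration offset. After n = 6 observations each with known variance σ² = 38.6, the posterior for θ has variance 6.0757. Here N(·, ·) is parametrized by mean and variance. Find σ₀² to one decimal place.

For the Normal–Normal model with known σ², precisions add: τ_n = τ₀ + n/σ².
So 1/σ₀² = 1/6.0757 − 6/38.6 = 0.164590 − 0.155440 = 0.009150.
Hence σ₀² = 1/0.009150 ≈ 109.3.

σ₀² = 109.3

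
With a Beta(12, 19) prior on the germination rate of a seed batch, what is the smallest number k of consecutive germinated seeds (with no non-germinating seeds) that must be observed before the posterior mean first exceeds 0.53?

k = 10

After k germinated seeds and 0 non-germinating seeds the posterior is Beta(12+k, 19), with mean (12+k)/(12+19+k).
Set (12+k)/(31+k) > 0.53 and solve: k > (0.53·31 − 12)/(1 − 0.53) = 9.426.
The smallest integer exceeding 9.426 is 10, and checking k=10: (22)/(41) = 0.5366 > 0.53.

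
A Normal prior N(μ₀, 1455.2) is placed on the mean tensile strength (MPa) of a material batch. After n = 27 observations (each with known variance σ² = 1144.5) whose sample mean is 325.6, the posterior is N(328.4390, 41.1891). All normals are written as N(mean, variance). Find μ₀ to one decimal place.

With known observation variance, the Normal–Normal posterior has precision τ_n = τ₀ + n/σ² and mean μ_n = (τ₀μ₀ + (n/σ²)x̄)/τ_n.
Here τ₀ = 1/1455.2 = 0.000687 and τ_data = 27/1144.5 = 0.023591, so τ_n = 0.024278.
Rearranging for μ₀: μ₀ = (μ_n·τ_n − τ_data·x̄)/τ₀ = (328.4390·0.024278 − 0.023591·325.6) / 0.000687 = 0.292612/0.000687 ≈ 425.9.

μ₀ = 425.9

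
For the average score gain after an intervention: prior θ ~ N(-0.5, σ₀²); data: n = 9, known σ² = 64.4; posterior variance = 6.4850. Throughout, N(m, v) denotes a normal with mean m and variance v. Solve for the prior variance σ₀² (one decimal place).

For the Normal–Normal model with known σ², precisions add: τ_n = τ₀ + n/σ².
So 1/σ₀² = 1/6.4850 − 9/64.4 = 0.154202 − 0.139752 = 0.014450.
Hence σ₀² = 1/0.014450 ≈ 69.2.

σ₀² = 69.2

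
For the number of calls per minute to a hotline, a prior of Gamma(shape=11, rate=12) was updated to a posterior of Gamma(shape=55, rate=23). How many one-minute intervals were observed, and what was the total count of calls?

Gamma–Poisson conjugacy: posterior shape = α + Σxᵢ, posterior rate = β + n.
Matching: Σxᵢ = 55 − 11 = 44 and n = 23 − 12 = 11.

n = 11 one-minute intervals with total 44 calls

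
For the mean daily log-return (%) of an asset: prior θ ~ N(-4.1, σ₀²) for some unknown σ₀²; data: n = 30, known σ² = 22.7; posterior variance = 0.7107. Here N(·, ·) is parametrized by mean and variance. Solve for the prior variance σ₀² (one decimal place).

Posterior precision equals prior precision plus data precision: 1/σ_n² = 1/σ₀² + n/σ².
So 1/σ₀² = 1/0.7107 − 30/22.7 = 1.407063 − 1.321586 = 0.085477.
Hence σ₀² = 1/0.085477 ≈ 11.7.

σ₀² = 11.7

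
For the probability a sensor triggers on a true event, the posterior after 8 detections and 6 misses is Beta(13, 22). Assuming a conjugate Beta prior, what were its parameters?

Beta(5, 16)

A Beta(α, β) prior with s successes and f failures in binomial data gives a Beta(α+s, β+f) posterior.
So α = 13 − 8 = 5 and β = 22 − 6 = 16.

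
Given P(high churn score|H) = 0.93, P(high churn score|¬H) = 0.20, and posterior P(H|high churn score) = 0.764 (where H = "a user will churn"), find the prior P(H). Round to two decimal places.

P(H) = 0.41

Bayes' rule in odds form gives O(H|E) = O(H)·[P(E|H)/P(E|¬H)], hence O(H) = O(H|E)/LR.
Posterior odds = 0.764/(1−0.764) = 3.2373. LR = 0.93/0.20 = 4.6500.
Prior odds = 3.2373/4.6500 = 0.6962, so P(H) = 0.6962/(1+0.6962) ≈ 0.41.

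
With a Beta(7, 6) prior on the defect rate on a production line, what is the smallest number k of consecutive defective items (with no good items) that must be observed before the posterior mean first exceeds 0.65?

k = 5

After k defective items and 0 good items the posterior is Beta(7+k, 6), with mean (7+k)/(7+6+k).
Set (7+k)/(13+k) > 0.65 and solve: k > (0.65·13 − 7)/(1 − 0.65) = 4.143.
The smallest integer exceeding 4.143 is 5.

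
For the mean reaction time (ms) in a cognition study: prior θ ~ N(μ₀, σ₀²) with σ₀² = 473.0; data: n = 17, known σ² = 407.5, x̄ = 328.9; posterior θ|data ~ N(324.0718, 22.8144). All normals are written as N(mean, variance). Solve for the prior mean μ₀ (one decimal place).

μ₀ = 228.8

The posterior mean is a precision-weighted average: μ_n = (τ₀μ₀ + τ_data·x̄)/(τ₀+τ_data), with τ₀=1/σ₀² and τ_data=n/σ².
Here τ₀ = 1/473.0 = 0.002114 and τ_data = 17/407.5 = 0.041718, so τ_n = 0.043832.
Rearranging for μ₀: μ₀ = (μ_n·τ_n − τ_data·x̄)/τ₀ = (324.0718·0.043832 − 0.041718·328.9) / 0.002114 = 0.483665/0.002114 ≈ 228.8.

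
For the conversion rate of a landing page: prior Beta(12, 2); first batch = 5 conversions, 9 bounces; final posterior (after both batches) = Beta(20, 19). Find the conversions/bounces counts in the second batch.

Sequential conjugate updates are equivalent to a single update on the pooled data, so total successes = posterior α − prior α and total failures = posterior β − prior β.
Total across both batches: 20−12=8 conversions, 19−2=17 bounces.
Subtract the first batch: 8−5=3 conversions and 17−9=8 bounces.

3 conversions and 8 bounces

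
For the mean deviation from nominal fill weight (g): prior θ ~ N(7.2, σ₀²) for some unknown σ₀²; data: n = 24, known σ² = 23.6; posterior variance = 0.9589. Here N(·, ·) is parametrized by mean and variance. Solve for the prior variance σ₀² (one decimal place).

σ₀² = 38.6

Posterior precision equals prior precision plus data precision: 1/σ_n² = 1/σ₀² + n/σ².
So 1/σ₀² = 1/0.9589 − 24/23.6 = 1.042862 − 1.016949 = 0.025913.
Hence σ₀² = 1/0.025913 ≈ 38.6.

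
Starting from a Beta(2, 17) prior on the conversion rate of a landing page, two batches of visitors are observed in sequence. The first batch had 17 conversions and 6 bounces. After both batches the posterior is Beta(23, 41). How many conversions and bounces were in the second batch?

Because Beta–binomial updating is additive in the counts, the combined data contributed (α_post−α_prior, β_post−β_prior) successes and failures.
Total across both batches: 23−2=21 conversions, 41−17=24 bounces.
Subtract the first batch: 21−17=4 conversions and 24−6=18 bounces.

4 conversions and 18 bounces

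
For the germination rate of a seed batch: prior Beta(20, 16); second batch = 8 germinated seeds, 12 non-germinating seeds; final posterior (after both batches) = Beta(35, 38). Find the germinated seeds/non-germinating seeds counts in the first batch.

Because Beta–binomial updating is additive in the counts, the combined data contributed (α_post−α_prior, β_post−β_prior) successes and failures.
Total across both batches: 35−20=15 germinated seeds, 38−16=22 non-germinating seeds.
Subtract the second batch: 15−8=7 germinated seeds and 22−12=10 non-germinating seeds.

7 germinated seeds and 10 non-germinating seeds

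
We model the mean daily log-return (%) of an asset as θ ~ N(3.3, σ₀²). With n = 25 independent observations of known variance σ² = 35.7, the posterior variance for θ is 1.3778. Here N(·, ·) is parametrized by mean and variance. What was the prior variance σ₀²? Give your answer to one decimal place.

Posterior precision equals prior precision plus data precision: 1/σ_n² = 1/σ₀² + n/σ².
So 1/σ₀² = 1/1.3778 − 25/35.7 = 0.725795 − 0.700280 = 0.025515.
Hence σ₀² = 1/0.025515 ≈ 39.2.

σ₀² = 39.2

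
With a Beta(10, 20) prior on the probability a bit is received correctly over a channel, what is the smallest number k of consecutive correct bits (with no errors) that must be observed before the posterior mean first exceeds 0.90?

After k correct bits and 0 errors the posterior is Beta(10+k, 20), with mean (10+k)/(10+20+k).
Set (10+k)/(30+k) > 0.90 and solve: k > (0.90·30 − 10)/(1 − 0.90) = 170.000.
The smallest integer exceeding 170.000 is 171.

k = 171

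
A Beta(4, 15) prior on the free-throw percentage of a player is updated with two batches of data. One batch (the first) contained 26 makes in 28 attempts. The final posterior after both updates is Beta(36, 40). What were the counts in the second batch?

6 makes and 23 misses

Because Beta–binomial updating is additive in the counts, the combined data contributed (α_post−α_prior, β_post−β_prior) successes and failures.
Total across both batches: 36−4=32 makes, 40−15=25 misses.
Subtract the first batch: 32−26=6 makes and 25−2=23 misses.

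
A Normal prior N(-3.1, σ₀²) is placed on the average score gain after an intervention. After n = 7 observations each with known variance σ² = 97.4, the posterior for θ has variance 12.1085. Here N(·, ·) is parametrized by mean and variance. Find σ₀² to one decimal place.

Posterior precision equals prior precision plus data precision: 1/σ_n² = 1/σ₀² + n/σ².
So 1/σ₀² = 1/12.1085 − 7/97.4 = 0.082587 − 0.071869 = 0.010718.
Hence σ₀² = 1/0.010718 ≈ 93.3.

σ₀² = 93.3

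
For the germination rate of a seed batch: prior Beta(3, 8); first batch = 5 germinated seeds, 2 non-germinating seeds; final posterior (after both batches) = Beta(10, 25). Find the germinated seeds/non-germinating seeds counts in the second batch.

Sequential conjugate updates are equivalent to a single update on the pooled data, so total successes = posterior α − prior α and total failures = posterior β − prior β.
Total across both batches: 10−3=7 germinated seeds, 25−8=17 non-germinating seeds.
Subtract the first batch: 7−5=2 germinated seeds and 17−2=15 non-germinating seeds.

2 germinated seeds and 15 non-germinating seeds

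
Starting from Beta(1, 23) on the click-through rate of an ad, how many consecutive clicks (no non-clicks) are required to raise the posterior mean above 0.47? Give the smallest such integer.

After k clicks and 0 non-clicks the posterior is Beta(1+k, 23), with mean (1+k)/(1+23+k).
Set (1+k)/(24+k) > 0.47 and solve: k > (0.47·24 − 1)/(1 − 0.47) = 19.396.
The smallest integer exceeding 19.396 is 20, and checking k=20: (21)/(44) = 0.4773 > 0.47.

k = 20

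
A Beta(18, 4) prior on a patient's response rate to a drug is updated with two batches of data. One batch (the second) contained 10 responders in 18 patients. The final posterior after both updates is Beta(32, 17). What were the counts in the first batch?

Because Beta–binomial updating is additive in the counts, the combined data contributed (α_post−α_prior, β_post−β_prior) successes and failures.
Total across both batches: 32−18=14 responders, 17−4=13 non-responders.
Subtract the second batch: 14−10=4 responders and 13−8=5 non-responders.

4 responders and 5 non-responders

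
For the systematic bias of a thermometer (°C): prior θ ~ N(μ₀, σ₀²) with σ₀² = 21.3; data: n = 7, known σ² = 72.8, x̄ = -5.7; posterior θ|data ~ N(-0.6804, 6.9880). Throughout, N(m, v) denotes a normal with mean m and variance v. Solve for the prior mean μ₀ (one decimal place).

μ₀ = 9.6

With known observation variance, the Normal–Normal posterior has precision τ_n = τ₀ + n/σ² and mean μ_n = (τ₀μ₀ + (n/σ²)x̄)/τ_n.
Here τ₀ = 1/21.3 = 0.046948 and τ_data = 7/72.8 = 0.096154, so τ_n = 0.143102.
Rearranging for μ₀: μ₀ = (μ_n·τ_n − τ_data·x̄)/τ₀ = (-0.6804·0.143102 − 0.096154·-5.7) / 0.046948 = 0.450711/0.046948 ≈ 9.6.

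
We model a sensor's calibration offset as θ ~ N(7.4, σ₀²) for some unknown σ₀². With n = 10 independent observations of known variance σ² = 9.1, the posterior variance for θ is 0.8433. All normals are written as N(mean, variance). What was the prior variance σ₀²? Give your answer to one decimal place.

σ₀² = 11.5

Posterior precision equals prior precision plus data precision: 1/σ_n² = 1/σ₀² + n/σ².
So 1/σ₀² = 1/0.8433 − 10/9.1 = 1.185818 − 1.098901 = 0.086917.
Hence σ₀² = 1/0.086917 ≈ 11.5.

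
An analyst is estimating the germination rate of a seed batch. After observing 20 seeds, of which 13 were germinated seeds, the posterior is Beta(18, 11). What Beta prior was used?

Beta is conjugate to the binomial likelihood: posterior = Beta(a+s, b+f).
So a = 18 − 13 = 5 and b = 11 − 7 = 4.

Beta(5, 4)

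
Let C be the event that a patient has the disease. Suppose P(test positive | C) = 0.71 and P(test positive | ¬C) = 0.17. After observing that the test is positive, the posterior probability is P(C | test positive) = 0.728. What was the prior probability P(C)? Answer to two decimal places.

In odds form, posterior odds = prior odds × likelihood ratio, so prior odds = posterior odds ÷ LR.
Posterior odds = 0.728/(1−0.728) = 2.6765. LR = 0.71/0.17 = 4.1765.
Prior odds = 2.6765/4.1765 = 0.6408, so P(C) = 0.6408/(1+0.6408) ≈ 0.39.

P(C) = 0.39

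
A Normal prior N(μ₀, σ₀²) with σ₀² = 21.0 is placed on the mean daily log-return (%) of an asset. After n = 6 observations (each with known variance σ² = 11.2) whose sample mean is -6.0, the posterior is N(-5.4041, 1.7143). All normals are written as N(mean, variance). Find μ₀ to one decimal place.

The posterior mean is a precision-weighted average: μ_n = (τ₀μ₀ + τ_data·x̄)/(τ₀+τ_data), with τ₀=1/σ₀² and τ_data=n/σ².
Here τ₀ = 1/21.0 = 0.047619 and τ_data = 6/11.2 = 0.535714, so τ_n = 0.583333.
Rearranging for μ₀: μ₀ = (μ_n·τ_n − τ_data·x̄)/τ₀ = (-5.4041·0.583333 − 0.535714·-6.0) / 0.047619 = 0.061894/0.047619 ≈ 1.3.

μ₀ = 1.3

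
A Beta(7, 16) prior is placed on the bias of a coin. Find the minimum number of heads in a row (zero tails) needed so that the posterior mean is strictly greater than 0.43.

After k heads and 0 tails the posterior is Beta(7+k, 16), with mean (7+k)/(7+16+k).
Set (7+k)/(23+k) > 0.43 and solve: k > (0.43·23 − 7)/(1 − 0.43) = 5.070.
The smallest integer exceeding 5.070 is 6, and checking k=6: (13)/(29) = 0.4483 > 0.43.

k = 6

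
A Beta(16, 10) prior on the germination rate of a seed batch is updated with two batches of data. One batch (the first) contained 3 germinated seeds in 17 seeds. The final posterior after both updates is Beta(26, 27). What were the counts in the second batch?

7 germinated seeds and 3 non-germinating seeds

Sequential conjugate updates are equivalent to a single update on the pooled data, so total successes = posterior α − prior α and total failures = posterior β − prior β.
Total across both batches: 26−16=10 germinated seeds, 27−10=17 non-germinating seeds.
Subtract the first batch: 10−3=7 germinated seeds and 17−14=3 non-germinating seeds.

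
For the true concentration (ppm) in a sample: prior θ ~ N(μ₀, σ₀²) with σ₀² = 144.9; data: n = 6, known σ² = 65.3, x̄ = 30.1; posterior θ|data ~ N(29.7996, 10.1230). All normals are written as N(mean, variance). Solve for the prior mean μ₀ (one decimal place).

μ₀ = 25.8

The posterior mean is a precision-weighted average: μ_n = (τ₀μ₀ + τ_data·x̄)/(τ₀+τ_data), with τ₀=1/σ₀² and τ_data=n/σ².
Here τ₀ = 1/144.9 = 0.006901 and τ_data = 6/65.3 = 0.091884, so τ_n = 0.098785.
Rearranging for μ₀: μ₀ = (μ_n·τ_n − τ_data·x̄)/τ₀ = (29.7996·0.098785 − 0.091884·30.1) / 0.006901 = 0.178045/0.006901 ≈ 25.8.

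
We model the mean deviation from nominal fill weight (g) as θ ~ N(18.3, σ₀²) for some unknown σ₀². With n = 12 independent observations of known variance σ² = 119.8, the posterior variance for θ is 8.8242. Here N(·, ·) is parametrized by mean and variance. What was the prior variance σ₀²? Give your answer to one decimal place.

σ₀² = 76.0

Posterior precision equals prior precision plus data precision: 1/σ_n² = 1/σ₀² + n/σ².
So 1/σ₀² = 1/8.8242 − 12/119.8 = 0.113325 − 0.100167 = 0.013158.
Hence σ₀² = 1/0.013158 ≈ 76.0.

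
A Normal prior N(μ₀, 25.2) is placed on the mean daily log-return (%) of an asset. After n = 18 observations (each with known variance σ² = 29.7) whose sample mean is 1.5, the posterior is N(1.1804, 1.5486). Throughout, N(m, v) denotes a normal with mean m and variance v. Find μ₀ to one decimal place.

μ₀ = -3.7

The posterior mean is a precision-weighted average: μ_n = (τ₀μ₀ + τ_data·x̄)/(τ₀+τ_data), with τ₀=1/σ₀² and τ_data=n/σ².
Here τ₀ = 1/25.2 = 0.039683 and τ_data = 18/29.7 = 0.606061, so τ_n = 0.645744.
Rearranging for μ₀: μ₀ = (μ_n·τ_n − τ_data·x̄)/τ₀ = (1.1804·0.645744 − 0.606061·1.5) / 0.039683 = -0.146855/0.039683 ≈ -3.7.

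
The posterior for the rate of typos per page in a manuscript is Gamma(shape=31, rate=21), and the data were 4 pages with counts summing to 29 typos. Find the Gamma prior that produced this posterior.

Gamma(shape=2, rate=17)

Gamma–Poisson conjugacy: posterior shape = α + Σxᵢ, posterior rate = β + n.
So α = 31 − 29 = 2 and β = 21 − 4 = 17.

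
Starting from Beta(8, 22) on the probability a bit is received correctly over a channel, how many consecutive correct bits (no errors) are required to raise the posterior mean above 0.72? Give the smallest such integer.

k = 49

After k correct bits and 0 errors the posterior is Beta(8+k, 22), with mean (8+k)/(8+22+k).
Set (8+k)/(30+k) > 0.72 and solve: k > (0.72·30 − 8)/(1 − 0.72) = 48.571.
The smallest integer exceeding 48.571 is 49.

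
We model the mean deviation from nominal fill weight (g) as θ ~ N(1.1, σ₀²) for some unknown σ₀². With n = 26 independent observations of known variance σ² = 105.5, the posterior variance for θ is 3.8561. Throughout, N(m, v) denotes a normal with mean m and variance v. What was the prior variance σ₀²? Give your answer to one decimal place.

σ₀² = 77.6

Posterior precision equals prior precision plus data precision: 1/σ_n² = 1/σ₀² + n/σ².
So 1/σ₀² = 1/3.8561 − 26/105.5 = 0.259329 − 0.246445 = 0.012884.
Hence σ₀² = 1/0.012884 ≈ 77.6.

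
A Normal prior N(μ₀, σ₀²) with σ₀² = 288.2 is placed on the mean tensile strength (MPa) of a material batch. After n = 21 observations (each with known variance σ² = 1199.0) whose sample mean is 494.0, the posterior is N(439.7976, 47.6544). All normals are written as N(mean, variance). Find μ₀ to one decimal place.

μ₀ = 166.2

The posterior mean is a precision-weighted average: μ_n = (τ₀μ₀ + τ_data·x̄)/(τ₀+τ_data), with τ₀=1/σ₀² and τ_data=n/σ².
Here τ₀ = 1/288.2 = 0.003470 and τ_data = 21/1199.0 = 0.017515, so τ_n = 0.020985.
Rearranging for μ₀: μ₀ = (μ_n·τ_n − τ_data·x̄)/τ₀ = (439.7976·0.020985 − 0.017515·494.0) / 0.003470 = 0.576743/0.003470 ≈ 166.2.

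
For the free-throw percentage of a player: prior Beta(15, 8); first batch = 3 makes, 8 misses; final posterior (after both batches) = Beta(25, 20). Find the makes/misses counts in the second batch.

7 makes and 4 misses

Because Beta–binomial updating is additive in the counts, the combined data contributed (α_post−α_prior, β_post−β_prior) successes and failures.
Total across both batches: 25−15=10 makes, 20−8=12 misses.
Subtract the first batch: 10−3=7 makes and 12−8=4 misses.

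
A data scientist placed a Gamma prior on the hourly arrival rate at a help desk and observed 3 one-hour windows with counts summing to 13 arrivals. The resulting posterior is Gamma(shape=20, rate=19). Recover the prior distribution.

Gamma–Poisson conjugacy: posterior shape = α + Σxᵢ, posterior rate = β + n.
So α = 20 − 13 = 7 and β = 19 − 3 = 16.

Gamma(shape=7, rate=16)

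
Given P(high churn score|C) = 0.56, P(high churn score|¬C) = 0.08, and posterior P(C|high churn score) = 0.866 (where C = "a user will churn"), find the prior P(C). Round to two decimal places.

P(C) = 0.48

Bayes' rule in odds form gives O(C|E) = O(C)·[P(E|C)/P(E|¬C)], hence O(C) = O(C|E)/LR.
Posterior odds = 0.866/(1−0.866) = 6.4627. LR = 0.56/0.08 = 7.0000.
Prior odds = 6.4627/7.0000 = 0.9232, so P(C) = 0.9232/(1+0.9232) ≈ 0.48.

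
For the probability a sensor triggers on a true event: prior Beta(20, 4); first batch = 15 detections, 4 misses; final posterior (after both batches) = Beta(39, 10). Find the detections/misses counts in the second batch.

Sequential conjugate updates are equivalent to a single update on the pooled data, so total successes = posterior α − prior α and total failures = posterior β − prior β.
Total across both batches: 39−20=19 detections, 10−4=6 misses.
Subtract the first batch: 19−15=4 detections and 6−4=2 misses.

4 detections and 2 misses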